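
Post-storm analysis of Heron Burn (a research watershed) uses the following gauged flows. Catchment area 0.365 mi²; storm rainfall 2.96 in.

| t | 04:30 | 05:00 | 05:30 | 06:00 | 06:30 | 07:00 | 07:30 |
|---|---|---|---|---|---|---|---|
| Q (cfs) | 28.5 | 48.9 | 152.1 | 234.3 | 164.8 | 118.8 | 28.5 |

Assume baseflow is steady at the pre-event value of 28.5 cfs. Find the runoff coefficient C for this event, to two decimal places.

ΣQ_DR = 576.4 cfs; V = ΣQ_DR·Δt = 1.038 × 10^6 ft³.
Runoff depth d = V / A = 1.224 in.
C = d / P = 1.224 / 2.96 = 0.41.

C ≈ 0.41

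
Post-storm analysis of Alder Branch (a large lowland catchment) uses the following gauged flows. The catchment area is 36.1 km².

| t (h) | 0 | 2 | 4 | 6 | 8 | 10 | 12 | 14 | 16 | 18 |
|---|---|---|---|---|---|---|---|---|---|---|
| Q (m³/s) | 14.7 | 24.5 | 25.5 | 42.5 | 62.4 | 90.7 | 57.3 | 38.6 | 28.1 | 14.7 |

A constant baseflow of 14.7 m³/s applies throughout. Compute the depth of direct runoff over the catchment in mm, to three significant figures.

d ≈ 50.3 mm

Direct runoff: 0.0, 9.8, 10.8, 27.8, 47.7, 76.0, 42.6, 23.9, 13.4, 0.0 m³/s; ΣQ_DR = 252.0 m³/s.
V = ΣQ_DR · Δt = 252.0 × 7200 s = 1.814 × 10^6 m³.
Over A = 36.1 km², depth = V / A = 50.3 mm.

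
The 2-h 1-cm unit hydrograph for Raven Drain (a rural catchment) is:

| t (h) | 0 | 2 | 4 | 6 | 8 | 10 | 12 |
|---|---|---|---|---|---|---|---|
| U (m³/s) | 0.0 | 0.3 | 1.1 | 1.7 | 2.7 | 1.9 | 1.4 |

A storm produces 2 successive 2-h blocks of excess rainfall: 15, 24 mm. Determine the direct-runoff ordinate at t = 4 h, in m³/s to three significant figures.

Q ≈ 2.37 m³/s

By discrete convolution, Q_j = Σ (P_i / 10 mm) · U_{j−i}.
At t = 4 h (j=2): Q = (15/10)·1.1 + (24/10)·0.3 = 2.37 m³/s.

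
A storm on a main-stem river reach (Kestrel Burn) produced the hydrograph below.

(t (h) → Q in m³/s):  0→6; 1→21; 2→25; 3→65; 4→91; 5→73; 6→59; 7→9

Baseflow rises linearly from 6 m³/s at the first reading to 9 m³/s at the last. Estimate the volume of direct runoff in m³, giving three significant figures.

V ≈ 1.04 × 10^6 m³

Direct-runoff ordinates (Q − Q_b): 0.00, 14.57, 18.14, 57.71, 83.29, 64.86, 50.43, 0.00 m³/s.
ΣQ_DR = 289.0 m³/s.
With Δt = 1 h = 3600 s, V = ΣQ_DR · Δt = 289.0 × 3600 = 1.04 × 10^6 m³.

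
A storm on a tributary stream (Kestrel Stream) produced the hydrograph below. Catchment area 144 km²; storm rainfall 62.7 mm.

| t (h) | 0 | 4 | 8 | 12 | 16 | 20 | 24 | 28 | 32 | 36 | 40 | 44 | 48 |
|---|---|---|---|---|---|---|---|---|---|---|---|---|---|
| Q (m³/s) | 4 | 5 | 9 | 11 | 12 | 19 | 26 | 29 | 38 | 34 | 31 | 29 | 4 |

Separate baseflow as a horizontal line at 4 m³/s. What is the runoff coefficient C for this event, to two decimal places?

C ≈ 0.32

ΣQ_DR = 199.0 m³/s; V = ΣQ_DR·Δt = 2.866 × 10^6 m³.
Runoff depth d = V / A = 19.90 mm.
C = d / P = 19.90 / 62.7 = 0.32.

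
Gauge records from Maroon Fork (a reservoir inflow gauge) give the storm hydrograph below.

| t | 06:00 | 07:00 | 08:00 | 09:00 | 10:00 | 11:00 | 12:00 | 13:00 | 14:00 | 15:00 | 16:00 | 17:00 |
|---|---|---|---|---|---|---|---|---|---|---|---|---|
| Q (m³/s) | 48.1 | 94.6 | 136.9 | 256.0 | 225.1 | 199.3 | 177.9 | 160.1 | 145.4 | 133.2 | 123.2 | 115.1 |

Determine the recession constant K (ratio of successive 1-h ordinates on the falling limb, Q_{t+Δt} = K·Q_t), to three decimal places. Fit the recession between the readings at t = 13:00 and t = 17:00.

Using the recession-limb readings at t = 13:00 and t = 17:00: Q falls from 160.1 to 115.1 m³/s over 4 intervals.
K = (Q₂/Q₁)^(1/4) = (115.1/160.1)^(1/4) = 0.921.

K ≈ 0.921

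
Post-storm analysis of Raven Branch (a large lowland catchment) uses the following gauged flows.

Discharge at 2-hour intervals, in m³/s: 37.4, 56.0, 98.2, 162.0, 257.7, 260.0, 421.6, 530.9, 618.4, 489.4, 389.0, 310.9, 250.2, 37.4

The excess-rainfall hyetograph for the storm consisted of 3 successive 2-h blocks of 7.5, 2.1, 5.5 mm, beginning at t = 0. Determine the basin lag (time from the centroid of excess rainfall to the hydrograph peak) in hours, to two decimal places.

Centroid of excess rainfall: t_c = Σ P_i·t̄_i / ΣP_i = 2.7351 h (block centres at 1, 3, 5 h).
Hydrograph peak occurs at t = 16 h, so basin lag t_L = 16 − 2.7351 = 13.26 h.

t_L ≈ 13.26 h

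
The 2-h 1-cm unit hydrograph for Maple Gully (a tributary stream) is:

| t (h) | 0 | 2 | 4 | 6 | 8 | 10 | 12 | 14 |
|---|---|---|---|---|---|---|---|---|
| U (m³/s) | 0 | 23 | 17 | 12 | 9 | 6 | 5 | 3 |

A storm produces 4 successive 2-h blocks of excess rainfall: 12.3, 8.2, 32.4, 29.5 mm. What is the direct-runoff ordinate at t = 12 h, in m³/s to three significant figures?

Q ≈ 75.6 m³/s

By discrete convolution, Q_j = Σ (P_i / 10 mm) · U_{j−i}.
At t = 12 h (j=6): Q = (12.3/10)·5 + (8.2/10)·6 + (32.4/10)·9 + (29.5/10)·12 = 75.6 m³/s.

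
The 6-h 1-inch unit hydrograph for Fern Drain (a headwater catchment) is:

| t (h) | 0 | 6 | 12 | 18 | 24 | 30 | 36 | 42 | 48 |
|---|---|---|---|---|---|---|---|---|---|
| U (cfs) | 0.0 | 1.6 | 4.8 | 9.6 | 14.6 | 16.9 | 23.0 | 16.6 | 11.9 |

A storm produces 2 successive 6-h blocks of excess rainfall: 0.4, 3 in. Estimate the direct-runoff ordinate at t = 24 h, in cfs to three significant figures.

By discrete convolution, Q_j = Σ (P_i / 1 in) · U_{j−i}.
At t = 24 h (j=4): Q = (0.4/1)·14.6 + (3/1)·9.6 = 34.6 cfs.

Q ≈ 34.6 cfs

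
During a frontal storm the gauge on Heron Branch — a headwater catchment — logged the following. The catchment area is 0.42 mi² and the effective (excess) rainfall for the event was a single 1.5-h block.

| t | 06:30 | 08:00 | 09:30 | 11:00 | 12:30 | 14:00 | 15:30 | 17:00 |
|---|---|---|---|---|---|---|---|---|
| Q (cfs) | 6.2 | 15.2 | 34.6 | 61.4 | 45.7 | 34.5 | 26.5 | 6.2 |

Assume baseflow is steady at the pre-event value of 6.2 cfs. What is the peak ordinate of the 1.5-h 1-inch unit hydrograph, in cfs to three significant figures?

U_p ≈ 55.2 cfs

Direct runoff: 0.0, 9.0, 28.4, 55.2, 39.5, 28.3, 20.3, 0.0 cfs; ΣQ_DR = 180.7 cfs, peak = 55.2 cfs.
Runoff depth d = ΣQ_DR·Δt / A = 180.7 × 5400 / (0.42 mi²) = 1.000 in.
The 1-inch UH is the DRH scaled by (1 in)/d, so U_p = 55.2 × 1/1.000 = 55.2 cfs.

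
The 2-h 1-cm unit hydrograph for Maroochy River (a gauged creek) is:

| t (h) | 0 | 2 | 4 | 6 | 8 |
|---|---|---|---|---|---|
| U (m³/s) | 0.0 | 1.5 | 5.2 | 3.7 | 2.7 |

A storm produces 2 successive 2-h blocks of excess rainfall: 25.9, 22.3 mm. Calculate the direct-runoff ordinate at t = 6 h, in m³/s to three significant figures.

By discrete convolution, Q_j = Σ (P_i / 10 mm) · U_{j−i}.
At t = 6 h (j=3): Q = (25.9/10)·3.7 + (22.3/10)·5.2 = 21.2 m³/s.

Q ≈ 21.2 m³/s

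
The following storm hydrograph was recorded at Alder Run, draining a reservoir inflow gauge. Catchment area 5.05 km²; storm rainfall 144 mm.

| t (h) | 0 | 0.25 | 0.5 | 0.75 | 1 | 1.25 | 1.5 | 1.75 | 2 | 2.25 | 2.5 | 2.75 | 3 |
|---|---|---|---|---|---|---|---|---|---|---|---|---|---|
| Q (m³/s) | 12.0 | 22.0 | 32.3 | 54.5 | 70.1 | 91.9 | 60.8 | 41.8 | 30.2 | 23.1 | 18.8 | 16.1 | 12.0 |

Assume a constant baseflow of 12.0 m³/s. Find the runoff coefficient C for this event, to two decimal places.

C ≈ 0.41

ΣQ_DR = 329.6 m³/s; V = ΣQ_DR·Δt = 2.966 × 10^5 m³.
Runoff depth d = V / A = 58.74 mm.
C = d / P = 58.74 / 144 = 0.41.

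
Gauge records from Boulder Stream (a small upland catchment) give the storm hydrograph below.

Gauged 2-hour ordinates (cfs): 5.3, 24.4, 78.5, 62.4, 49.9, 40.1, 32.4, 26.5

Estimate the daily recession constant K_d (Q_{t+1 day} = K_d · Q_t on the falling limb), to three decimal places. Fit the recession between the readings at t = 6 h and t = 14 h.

K_d ≈ 0.077

Between t = 6 h and t = 14 h the flow falls from 62.4 to 26.5 cfs over 4×2 h = 8 h.
Per-interval ratio K = (26.5/62.4)^(1/4) = 0.8073; K_d = K^(24/2) = 0.077.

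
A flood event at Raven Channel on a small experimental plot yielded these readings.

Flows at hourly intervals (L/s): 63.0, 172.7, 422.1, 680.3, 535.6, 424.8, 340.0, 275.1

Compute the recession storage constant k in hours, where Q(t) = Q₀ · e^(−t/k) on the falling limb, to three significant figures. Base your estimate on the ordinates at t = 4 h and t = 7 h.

On the falling limb, Q drops from 535.6 to 275.1 L/s between t = 4 h and t = 7 h (Δt = 3 h).
k = −Δt / ln(Q₂/Q₁) = −3 / ln(275.1/535.6) = 4.50 h.

k ≈ 4.50 h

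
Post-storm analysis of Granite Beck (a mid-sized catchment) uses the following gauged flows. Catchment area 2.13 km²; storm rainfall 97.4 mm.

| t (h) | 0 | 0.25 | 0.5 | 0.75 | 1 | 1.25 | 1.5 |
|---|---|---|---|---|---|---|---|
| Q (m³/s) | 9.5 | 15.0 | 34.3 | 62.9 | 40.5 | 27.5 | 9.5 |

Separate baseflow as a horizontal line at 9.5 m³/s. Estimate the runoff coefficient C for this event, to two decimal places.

ΣQ_DR = 132.7 m³/s; V = ΣQ_DR·Δt = 1.194 × 10^5 m³.
Runoff depth d = V / A = 56.07 mm.
C = d / P = 56.07 / 97.4 = 0.58.

C ≈ 0.58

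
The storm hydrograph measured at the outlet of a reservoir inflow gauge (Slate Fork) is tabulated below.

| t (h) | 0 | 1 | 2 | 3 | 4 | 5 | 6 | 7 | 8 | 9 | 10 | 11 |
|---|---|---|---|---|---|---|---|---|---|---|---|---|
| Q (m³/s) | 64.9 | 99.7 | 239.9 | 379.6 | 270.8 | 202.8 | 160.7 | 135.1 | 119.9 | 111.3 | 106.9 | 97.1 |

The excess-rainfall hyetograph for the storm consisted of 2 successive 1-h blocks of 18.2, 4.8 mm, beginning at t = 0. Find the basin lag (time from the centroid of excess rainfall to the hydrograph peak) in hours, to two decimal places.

t_L ≈ 2.29 h

Centroid of excess rainfall: t_c = Σ P_i·t̄_i / ΣP_i = 0.7087 h (block centres at 0.5, 1.5 h).
Hydrograph peak occurs at t = 3 h, so basin lag t_L = 3 − 0.7087 = 2.29 h.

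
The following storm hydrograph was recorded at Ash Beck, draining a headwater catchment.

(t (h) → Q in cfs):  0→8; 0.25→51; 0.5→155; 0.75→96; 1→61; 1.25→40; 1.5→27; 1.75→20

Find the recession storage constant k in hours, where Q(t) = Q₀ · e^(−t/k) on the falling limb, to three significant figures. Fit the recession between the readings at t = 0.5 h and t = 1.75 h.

On the falling limb, Q drops from 155 to 20 cfs between t = 0.5 h and t = 1.75 h (Δt = 1.25 h).
k = −Δt / ln(Q₂/Q₁) = −1.25 / ln(20/155) = 0.610 h.

k ≈ 0.610 h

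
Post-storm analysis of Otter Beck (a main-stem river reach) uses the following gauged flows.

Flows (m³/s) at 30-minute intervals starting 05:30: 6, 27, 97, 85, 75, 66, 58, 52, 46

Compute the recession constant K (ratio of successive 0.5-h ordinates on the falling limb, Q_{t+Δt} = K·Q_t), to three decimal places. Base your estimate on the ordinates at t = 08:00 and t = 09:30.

Using the recession-limb readings at t = 08:00 and t = 09:30: Q falls from 66 to 46 m³/s over 3 intervals.
K = (Q₂/Q₁)^(1/3) = (46/66)^(1/3) = 0.887.

K ≈ 0.887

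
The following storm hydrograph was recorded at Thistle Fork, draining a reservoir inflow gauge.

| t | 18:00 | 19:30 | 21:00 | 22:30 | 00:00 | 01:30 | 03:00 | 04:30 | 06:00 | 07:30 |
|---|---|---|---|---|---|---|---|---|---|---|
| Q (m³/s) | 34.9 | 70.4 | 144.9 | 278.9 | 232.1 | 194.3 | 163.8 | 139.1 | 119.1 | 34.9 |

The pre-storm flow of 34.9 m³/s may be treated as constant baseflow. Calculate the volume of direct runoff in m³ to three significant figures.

Direct-runoff ordinates (Q − Q_b): 0.0, 35.5, 110.0, 244.0, 197.2, 159.4, 128.9, 104.2, 84.2, 0.0 m³/s.
ΣQ_DR = 1063 m³/s.
With Δt = 1.5 h = 5400 s, V = ΣQ_DR · Δt = 1063 × 5400 = 5.74 × 10^6 m³.

V ≈ 5.74 × 10^6 m³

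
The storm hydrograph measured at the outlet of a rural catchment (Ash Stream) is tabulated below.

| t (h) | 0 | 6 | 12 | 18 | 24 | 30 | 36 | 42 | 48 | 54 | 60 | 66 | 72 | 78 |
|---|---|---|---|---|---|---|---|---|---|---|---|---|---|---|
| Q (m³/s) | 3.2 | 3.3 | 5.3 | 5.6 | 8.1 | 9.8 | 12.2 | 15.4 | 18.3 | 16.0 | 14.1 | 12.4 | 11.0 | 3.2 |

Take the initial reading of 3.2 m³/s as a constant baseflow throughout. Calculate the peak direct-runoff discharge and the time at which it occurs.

Q_p = 15.1 m³/s at t = 48 h

Subtracting baseflow gives direct-runoff ordinates: 0.0, 0.1, 2.1, 2.4, 4.9, 6.6, 9.0, 12.2, 15.1, 12.8, 10.9, 9.2, 7.8, 0.0 m³/s.
The maximum is 15.1 m³/s, occurring at the reading for t = 48 h.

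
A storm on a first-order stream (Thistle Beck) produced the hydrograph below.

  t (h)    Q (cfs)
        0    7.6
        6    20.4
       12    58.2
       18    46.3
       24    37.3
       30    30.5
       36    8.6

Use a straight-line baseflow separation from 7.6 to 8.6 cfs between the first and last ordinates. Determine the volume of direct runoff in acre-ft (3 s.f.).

V ≈ 75.5 acre-ft

Direct-runoff ordinates (Q − Q_b): 0.00, 12.63, 50.27, 38.20, 29.03, 22.07, 0.00 cfs.
ΣQ_DR = 152.2 cfs.
With Δt = 6 h = 21600 s, V = ΣQ_DR · Δt = 152.2 × 21600 = 3.29 × 10^6 ft³ = 75.5 acre-ft.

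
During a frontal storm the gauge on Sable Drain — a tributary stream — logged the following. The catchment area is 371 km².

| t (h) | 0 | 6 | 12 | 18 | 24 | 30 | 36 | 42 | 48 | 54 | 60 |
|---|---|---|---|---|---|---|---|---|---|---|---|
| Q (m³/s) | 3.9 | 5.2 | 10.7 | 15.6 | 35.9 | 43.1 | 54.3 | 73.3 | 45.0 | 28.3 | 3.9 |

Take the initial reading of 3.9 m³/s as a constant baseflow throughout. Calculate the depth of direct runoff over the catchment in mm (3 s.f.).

Direct runoff: 0.0, 1.3, 6.8, 11.7, 32.0, 39.2, 50.4, 69.4, 41.1, 24.4, 0.0 m³/s; ΣQ_DR = 276.3 m³/s.
V = ΣQ_DR · Δt = 276.3 × 21600 s = 5.968 × 10^6 m³.
Over A = 371 km², depth = V / A = 16.1 mm.

d ≈ 16.1 mm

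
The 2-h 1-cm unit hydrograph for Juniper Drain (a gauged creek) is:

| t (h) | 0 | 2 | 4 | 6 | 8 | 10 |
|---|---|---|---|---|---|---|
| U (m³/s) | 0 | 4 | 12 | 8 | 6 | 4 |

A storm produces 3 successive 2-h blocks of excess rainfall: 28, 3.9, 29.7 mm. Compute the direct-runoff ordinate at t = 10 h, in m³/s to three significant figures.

Q ≈ 37.3 m³/s

By discrete convolution, Q_j = Σ (P_i / 10 mm) · U_{j−i}.
At t = 10 h (j=5): Q = (28/10)·4 + (3.9/10)·6 + (29.7/10)·8 = 37.3 m³/s.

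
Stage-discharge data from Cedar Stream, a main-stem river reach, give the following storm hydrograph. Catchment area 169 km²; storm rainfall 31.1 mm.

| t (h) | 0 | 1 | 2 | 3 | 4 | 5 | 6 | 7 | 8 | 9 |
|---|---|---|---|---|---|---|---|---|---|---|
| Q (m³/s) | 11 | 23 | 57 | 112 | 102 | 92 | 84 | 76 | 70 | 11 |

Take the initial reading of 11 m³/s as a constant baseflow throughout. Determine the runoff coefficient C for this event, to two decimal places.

C ≈ 0.36

ΣQ_DR = 528.0 m³/s; V = ΣQ_DR·Δt = 1.901 × 10^6 m³.
Runoff depth d = V / A = 11.25 mm.
C = d / P = 11.25 / 31.1 = 0.36.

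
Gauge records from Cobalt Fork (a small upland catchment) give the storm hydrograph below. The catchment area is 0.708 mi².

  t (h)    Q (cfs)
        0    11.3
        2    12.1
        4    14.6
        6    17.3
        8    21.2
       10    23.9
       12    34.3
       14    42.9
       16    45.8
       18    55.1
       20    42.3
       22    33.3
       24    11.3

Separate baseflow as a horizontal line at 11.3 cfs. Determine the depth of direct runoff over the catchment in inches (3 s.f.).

d ≈ 0.956 in

Direct runoff: 0.0, 0.8, 3.3, 6.0, 9.9, 12.6, 23.0, 31.6, 34.5, 43.8, 31.0, 22.0, 0.0 cfs; ΣQ_DR = 218.5 cfs.
V = ΣQ_DR · Δt = 218.5 × 7200 s = 1.573 × 10^6 ft³.
Over A = 0.708 mi², depth = V / A = 0.956 in.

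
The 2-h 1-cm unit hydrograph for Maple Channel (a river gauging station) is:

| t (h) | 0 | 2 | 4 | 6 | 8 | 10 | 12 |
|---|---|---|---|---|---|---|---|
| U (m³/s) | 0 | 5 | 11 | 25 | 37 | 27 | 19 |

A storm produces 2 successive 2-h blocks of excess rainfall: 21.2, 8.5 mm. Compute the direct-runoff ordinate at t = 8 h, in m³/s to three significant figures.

Q ≈ 99.7 m³/s

By discrete convolution, Q_j = Σ (P_i / 10 mm) · U_{j−i}.
At t = 8 h (j=4): Q = (21.2/10)·37 + (8.5/10)·25 = 99.7 m³/s.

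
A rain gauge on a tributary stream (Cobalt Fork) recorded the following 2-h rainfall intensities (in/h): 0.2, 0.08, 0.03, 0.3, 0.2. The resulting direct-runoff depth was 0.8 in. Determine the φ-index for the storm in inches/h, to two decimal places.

Only the 3 blocks with intensity above φ contribute runoff: 0.2, 0.3, 0.2 in/h.
Σ(I−φ)·Δt = d  ⇒  (0.2+0.3+0.2 − 3φ)·2 = 0.8
φ = (0.7000 − 0.8/2) / 3 = 0.10 in/h.

φ ≈ 0.10 in/h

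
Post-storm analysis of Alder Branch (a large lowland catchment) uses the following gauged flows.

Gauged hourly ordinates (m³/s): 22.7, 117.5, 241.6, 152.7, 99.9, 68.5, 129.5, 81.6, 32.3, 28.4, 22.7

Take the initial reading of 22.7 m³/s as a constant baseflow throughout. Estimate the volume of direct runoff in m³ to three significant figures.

Direct-runoff ordinates (Q − Q_b): 0.0, 94.8, 218.9, 130.0, 77.2, 45.8, 106.8, 58.9, 9.6, 5.7, 0.0 m³/s.
ΣQ_DR = 747.7 m³/s.
With Δt = 1 h = 3600 s, V = ΣQ_DR · Δt = 747.7 × 3600 = 2.69 × 10^6 m³.

V ≈ 2.69 × 10^6 m³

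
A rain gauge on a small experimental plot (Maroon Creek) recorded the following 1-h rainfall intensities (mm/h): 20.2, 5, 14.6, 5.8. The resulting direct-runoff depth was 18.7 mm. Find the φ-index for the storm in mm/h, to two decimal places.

Only the 2 blocks with intensity above φ contribute runoff: 20.2, 14.6 mm/h.
Σ(I−φ)·Δt = d  ⇒  (20.2+14.6 − 2φ)·1 = 18.7
φ = (34.80 − 18.7/1) / 2 = 8.05 mm/h.

φ ≈ 8.05 mm/h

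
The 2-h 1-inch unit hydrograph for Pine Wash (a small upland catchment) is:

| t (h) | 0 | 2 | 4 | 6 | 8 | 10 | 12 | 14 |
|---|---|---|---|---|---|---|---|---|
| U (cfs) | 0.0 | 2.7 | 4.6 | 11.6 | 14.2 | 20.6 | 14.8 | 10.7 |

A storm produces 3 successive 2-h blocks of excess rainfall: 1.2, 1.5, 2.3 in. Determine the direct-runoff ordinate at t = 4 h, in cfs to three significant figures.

Q ≈ 9.57 cfs

By discrete convolution, Q_j = Σ (P_i / 1 in) · U_{j−i}.
At t = 4 h (j=2): Q = (1.2/1)·4.6 + (1.5/1)·2.7 + (2.3/1)·0.0 = 9.57 cfs.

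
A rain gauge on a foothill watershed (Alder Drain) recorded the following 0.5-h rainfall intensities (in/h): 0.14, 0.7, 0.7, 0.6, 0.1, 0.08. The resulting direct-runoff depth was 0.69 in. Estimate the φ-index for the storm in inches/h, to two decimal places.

φ ≈ 0.21 in/h

Only the 3 blocks with intensity above φ contribute runoff: 0.7, 0.7, 0.6 in/h.
Σ(I−φ)·Δt = d  ⇒  (0.7+0.7+0.6 − 3φ)·0.5 = 0.69
φ = (2.000 − 0.69/0.5) / 3 = 0.21 in/h.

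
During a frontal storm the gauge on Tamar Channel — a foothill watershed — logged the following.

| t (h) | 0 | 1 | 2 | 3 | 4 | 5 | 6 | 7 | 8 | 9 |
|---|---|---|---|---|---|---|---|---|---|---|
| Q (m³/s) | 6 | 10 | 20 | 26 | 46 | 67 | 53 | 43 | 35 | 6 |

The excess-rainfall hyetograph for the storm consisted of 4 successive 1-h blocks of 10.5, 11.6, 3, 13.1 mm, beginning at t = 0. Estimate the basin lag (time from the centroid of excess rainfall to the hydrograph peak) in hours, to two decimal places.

t_L ≈ 3.01 h

Centroid of excess rainfall: t_c = Σ P_i·t̄_i / ΣP_i = 1.9895 h (block centres at 0.5, 1.5, 2.5, 3.5 h).
Hydrograph peak occurs at t = 5 h, so basin lag t_L = 5 − 1.9895 = 3.01 h.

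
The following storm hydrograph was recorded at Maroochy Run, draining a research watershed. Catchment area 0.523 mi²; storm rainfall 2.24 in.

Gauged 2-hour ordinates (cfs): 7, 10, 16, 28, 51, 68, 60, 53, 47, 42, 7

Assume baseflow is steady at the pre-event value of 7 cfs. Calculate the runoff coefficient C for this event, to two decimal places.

ΣQ_DR = 312.0 cfs; V = ΣQ_DR·Δt = 2.246 × 10^6 ft³.
Runoff depth d = V / A = 1.849 in.
C = d / P = 1.849 / 2.24 = 0.83.

C ≈ 0.83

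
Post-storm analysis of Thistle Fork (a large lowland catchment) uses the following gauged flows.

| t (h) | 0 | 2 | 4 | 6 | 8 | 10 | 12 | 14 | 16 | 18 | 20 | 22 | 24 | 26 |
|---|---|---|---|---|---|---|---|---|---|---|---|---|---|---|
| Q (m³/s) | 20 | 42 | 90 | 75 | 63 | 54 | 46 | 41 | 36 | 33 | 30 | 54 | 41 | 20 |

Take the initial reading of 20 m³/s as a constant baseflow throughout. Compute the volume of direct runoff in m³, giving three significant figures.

Direct-runoff ordinates (Q − Q_b): 0.0, 22.0, 70.0, 55.0, 43.0, 34.0, 26.0, 21.0, 16.0, 13.0, 10.0, 34.0, 21.0, 0.0 m³/s.
ΣQ_DR = 365.0 m³/s.
With Δt = 2 h = 7200 s, V = ΣQ_DR · Δt = 365.0 × 7200 = 2.63 × 10^6 m³.

V ≈ 2.63 × 10^6 m³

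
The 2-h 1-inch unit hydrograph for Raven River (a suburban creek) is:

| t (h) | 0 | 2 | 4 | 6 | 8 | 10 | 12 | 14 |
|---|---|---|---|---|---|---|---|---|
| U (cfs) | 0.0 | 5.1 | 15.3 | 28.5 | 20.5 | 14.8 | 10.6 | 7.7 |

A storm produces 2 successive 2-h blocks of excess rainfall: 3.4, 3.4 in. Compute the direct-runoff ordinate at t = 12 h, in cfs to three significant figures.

By discrete convolution, Q_j = Σ (P_i / 1 in) · U_{j−i}.
At t = 12 h (j=6): Q = (3.4/1)·10.6 + (3.4/1)·14.8 = 86.4 cfs.

Q ≈ 86.4 cfs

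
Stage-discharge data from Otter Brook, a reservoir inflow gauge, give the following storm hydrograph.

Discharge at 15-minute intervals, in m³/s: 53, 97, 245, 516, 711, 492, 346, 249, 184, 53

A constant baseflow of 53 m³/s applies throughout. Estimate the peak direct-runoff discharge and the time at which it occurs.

Subtracting baseflow gives direct-runoff ordinates: 0.0, 44.0, 192.0, 463.0, 658.0, 439.0, 293.0, 196.0, 131.0, 0.0 m³/s.
The maximum is 658.0 m³/s, occurring at the reading for t = 1 h.

Q_p = 658.0 m³/s at t = 1 h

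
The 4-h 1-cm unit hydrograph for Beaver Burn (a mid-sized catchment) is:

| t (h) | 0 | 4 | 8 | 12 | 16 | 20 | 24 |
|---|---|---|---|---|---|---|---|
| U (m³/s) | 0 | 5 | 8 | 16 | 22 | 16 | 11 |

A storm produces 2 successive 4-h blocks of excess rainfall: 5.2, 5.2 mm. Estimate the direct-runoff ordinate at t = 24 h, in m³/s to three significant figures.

Q ≈ 14.0 m³/s

By discrete convolution, Q_j = Σ (P_i / 10 mm) · U_{j−i}.
At t = 24 h (j=6): Q = (5.2/10)·11 + (5.2/10)·16 = 14.0 m³/s.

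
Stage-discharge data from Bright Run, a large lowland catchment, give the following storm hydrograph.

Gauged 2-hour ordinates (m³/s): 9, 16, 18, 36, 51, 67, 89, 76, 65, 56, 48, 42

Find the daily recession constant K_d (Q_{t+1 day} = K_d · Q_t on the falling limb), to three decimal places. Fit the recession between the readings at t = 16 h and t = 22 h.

K_d ≈ 0.174

Between t = 16 h and t = 22 h the flow falls from 65 to 42 m³/s over 3×2 h = 6 h.
Per-interval ratio K = (42/65)^(1/3) = 0.8645; K_d = K^(24/2) = 0.174.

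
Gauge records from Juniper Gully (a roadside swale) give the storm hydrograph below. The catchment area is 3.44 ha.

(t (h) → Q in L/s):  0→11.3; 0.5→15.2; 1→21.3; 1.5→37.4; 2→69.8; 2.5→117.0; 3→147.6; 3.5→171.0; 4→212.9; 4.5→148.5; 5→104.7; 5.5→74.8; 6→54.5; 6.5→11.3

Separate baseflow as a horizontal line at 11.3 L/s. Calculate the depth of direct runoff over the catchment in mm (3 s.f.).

Direct runoff: 0.0, 3.9, 10.0, 26.1, 58.5, 105.7, 136.3, 159.7, 201.6, 137.2, 93.4, 63.5, 43.2, 0.0 L/s; ΣQ_DR = 1039 L/s.
V = ΣQ_DR · Δt = 1039 × 1800 s = 1.870 × 10^6 L.
Over A = 3.44 ha, depth = V / A = 54.4 mm.

d ≈ 54.4 mm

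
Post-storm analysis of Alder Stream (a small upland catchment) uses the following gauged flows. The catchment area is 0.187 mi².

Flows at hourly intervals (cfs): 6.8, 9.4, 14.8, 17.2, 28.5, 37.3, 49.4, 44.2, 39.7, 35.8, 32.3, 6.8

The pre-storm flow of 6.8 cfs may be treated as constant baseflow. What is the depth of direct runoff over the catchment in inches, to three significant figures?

d ≈ 1.99 in

Direct runoff: 0.0, 2.6, 8.0, 10.4, 21.7, 30.5, 42.6, 37.4, 32.9, 29.0, 25.5, 0.0 cfs; ΣQ_DR = 240.6 cfs.
V = ΣQ_DR · Δt = 240.6 × 3600 s = 8.662 × 10^5 ft³.
Over A = 0.187 mi², depth = V / A = 1.99 in.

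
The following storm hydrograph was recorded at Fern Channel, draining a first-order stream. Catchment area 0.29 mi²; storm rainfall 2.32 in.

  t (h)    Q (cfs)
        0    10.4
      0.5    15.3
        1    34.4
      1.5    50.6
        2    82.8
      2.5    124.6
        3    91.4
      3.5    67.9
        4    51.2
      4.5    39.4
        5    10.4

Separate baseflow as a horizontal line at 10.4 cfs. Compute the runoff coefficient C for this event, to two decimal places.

C ≈ 0.53

ΣQ_DR = 464.0 cfs; V = ΣQ_DR·Δt = 8.352 × 10^5 ft³.
Runoff depth d = V / A = 1.240 in.
C = d / P = 1.240 / 2.32 = 0.53.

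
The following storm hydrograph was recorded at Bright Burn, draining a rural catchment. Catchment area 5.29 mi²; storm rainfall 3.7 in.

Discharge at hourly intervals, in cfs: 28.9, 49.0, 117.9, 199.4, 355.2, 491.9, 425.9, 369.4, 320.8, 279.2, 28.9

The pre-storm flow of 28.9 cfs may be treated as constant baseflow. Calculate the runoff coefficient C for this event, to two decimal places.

C ≈ 0.19

ΣQ_DR = 2349 cfs; V = ΣQ_DR·Δt = 8.455 × 10^6 ft³.
Runoff depth d = V / A = 0.6880 in.
C = d / P = 0.6880 / 3.7 = 0.19.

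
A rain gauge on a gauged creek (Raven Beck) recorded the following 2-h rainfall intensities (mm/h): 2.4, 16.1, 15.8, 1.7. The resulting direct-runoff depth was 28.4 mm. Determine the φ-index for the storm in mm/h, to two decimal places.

φ ≈ 8.85 mm/h

Only the 2 blocks with intensity above φ contribute runoff: 16.1, 15.8 mm/h.
Σ(I−φ)·Δt = d  ⇒  (16.1+15.8 − 2φ)·2 = 28.4
φ = (31.90 − 28.4/2) / 2 = 8.85 mm/h.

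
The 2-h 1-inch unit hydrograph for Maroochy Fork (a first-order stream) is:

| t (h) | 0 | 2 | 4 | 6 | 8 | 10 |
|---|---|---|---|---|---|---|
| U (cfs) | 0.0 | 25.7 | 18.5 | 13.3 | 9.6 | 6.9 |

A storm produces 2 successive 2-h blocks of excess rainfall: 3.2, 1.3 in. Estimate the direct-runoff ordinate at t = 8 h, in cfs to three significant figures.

Q ≈ 48.0 cfs

By discrete convolution, Q_j = Σ (P_i / 1 in) · U_{j−i}.
At t = 8 h (j=4): Q = (3.2/1)·9.6 + (1.3/1)·13.3 = 48.0 cfs.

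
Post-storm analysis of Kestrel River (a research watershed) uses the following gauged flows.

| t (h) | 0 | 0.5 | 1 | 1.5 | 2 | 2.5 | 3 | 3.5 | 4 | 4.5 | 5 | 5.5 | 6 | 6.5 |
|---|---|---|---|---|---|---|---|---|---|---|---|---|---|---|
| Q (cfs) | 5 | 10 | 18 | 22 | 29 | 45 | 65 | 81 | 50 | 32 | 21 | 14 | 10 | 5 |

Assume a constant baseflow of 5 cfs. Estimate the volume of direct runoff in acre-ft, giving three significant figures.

V ≈ 13.9 acre-ft

Direct-runoff ordinates (Q − Q_b): 0.0, 5.0, 13.0, 17.0, 24.0, 40.0, 60.0, 76.0, 45.0, 27.0, 16.0, 9.0, 5.0, 0.0 cfs.
ΣQ_DR = 337.0 cfs.
With Δt = 0.5 h = 1800 s, V = ΣQ_DR · Δt = 337.0 × 1800 = 6.07 × 10^5 ft³ = 13.9 acre-ft.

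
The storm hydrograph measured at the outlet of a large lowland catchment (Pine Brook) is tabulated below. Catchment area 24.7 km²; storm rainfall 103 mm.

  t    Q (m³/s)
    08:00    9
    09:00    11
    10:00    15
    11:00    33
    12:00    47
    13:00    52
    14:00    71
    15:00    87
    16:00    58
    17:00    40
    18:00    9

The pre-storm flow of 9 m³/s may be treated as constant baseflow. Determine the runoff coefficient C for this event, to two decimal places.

ΣQ_DR = 333.0 m³/s; V = ΣQ_DR·Δt = 1.199 × 10^6 m³.
Runoff depth d = V / A = 48.53 mm.
C = d / P = 48.53 / 103 = 0.47.

C ≈ 0.47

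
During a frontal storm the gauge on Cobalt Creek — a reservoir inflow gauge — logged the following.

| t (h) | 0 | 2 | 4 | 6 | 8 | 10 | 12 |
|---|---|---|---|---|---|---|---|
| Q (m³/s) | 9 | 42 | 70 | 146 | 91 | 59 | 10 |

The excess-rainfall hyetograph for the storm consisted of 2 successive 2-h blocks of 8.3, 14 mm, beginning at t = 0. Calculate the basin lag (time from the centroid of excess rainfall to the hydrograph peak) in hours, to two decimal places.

t_L ≈ 3.74 h

Centroid of excess rainfall: t_c = Σ P_i·t̄_i / ΣP_i = 2.2556 h (block centres at 1, 3 h).
Hydrograph peak occurs at t = 6 h, so basin lag t_L = 6 − 2.2556 = 3.74 h.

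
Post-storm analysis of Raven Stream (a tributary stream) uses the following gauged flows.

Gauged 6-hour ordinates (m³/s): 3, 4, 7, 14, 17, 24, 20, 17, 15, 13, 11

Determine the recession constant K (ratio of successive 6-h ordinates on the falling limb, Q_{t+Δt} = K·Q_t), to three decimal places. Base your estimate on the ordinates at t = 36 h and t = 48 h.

K ≈ 0.866

Using the recession-limb readings at t = 36 h and t = 48 h: Q falls from 20 to 15 m³/s over 2 intervals.
K = (Q₂/Q₁)^(1/2) = (15/20)^(1/2) = 0.866.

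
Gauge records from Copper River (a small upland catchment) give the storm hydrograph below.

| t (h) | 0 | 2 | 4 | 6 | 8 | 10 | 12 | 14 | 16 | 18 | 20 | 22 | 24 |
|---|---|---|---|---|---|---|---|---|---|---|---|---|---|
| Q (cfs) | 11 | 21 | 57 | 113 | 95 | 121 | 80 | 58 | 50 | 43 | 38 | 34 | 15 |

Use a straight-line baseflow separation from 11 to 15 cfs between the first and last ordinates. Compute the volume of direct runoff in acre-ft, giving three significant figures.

V ≈ 93.7 acre-ft

Direct-runoff ordinates (Q − Q_b): 0.00, 9.67, 45.33, 101.00, 82.67, 108.33, 67.00, 44.67, 36.33, 29.00, 23.67, 19.33, 0.00 cfs.
ΣQ_DR = 567.0 cfs.
With Δt = 2 h = 7200 s, V = ΣQ_DR · Δt = 567.0 × 7200 = 4.08 × 10^6 ft³ = 93.7 acre-ft.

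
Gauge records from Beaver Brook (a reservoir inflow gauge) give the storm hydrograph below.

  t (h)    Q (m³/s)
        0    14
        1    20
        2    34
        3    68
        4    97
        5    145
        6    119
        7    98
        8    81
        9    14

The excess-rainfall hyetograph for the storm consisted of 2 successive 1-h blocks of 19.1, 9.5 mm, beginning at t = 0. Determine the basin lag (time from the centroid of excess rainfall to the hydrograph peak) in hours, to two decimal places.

t_L ≈ 4.17 h

Centroid of excess rainfall: t_c = Σ P_i·t̄_i / ΣP_i = 0.8322 h (block centres at 0.5, 1.5 h).
Hydrograph peak occurs at t = 5 h, so basin lag t_L = 5 − 0.8322 = 4.17 h.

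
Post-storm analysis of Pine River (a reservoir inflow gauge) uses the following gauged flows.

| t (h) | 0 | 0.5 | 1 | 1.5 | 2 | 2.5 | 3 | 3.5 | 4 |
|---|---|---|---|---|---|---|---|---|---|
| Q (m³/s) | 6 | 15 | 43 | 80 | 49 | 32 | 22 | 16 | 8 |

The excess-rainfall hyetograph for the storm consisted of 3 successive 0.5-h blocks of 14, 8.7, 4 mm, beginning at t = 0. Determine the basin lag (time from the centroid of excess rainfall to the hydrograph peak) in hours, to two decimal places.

t_L ≈ 0.94 h

Centroid of excess rainfall: t_c = Σ P_i·t̄_i / ΣP_i = 0.5627 h (block centres at 0.25, 0.75, 1.25 h).
Hydrograph peak occurs at t = 1.5 h, so basin lag t_L = 1.5 − 0.5627 = 0.94 h.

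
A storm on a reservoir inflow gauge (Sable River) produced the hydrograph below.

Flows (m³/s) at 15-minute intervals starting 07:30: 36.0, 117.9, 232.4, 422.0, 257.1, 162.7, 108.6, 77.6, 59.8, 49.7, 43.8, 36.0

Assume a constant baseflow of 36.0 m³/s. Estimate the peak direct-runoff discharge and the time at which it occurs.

Q_p = 386.0 m³/s at t = 08:15

Subtracting baseflow gives direct-runoff ordinates: 0.0, 81.9, 196.4, 386.0, 221.1, 126.7, 72.6, 41.6, 23.8, 13.7, 7.8, 0.0 m³/s.
The maximum is 386.0 m³/s, occurring at the reading for t = 08:15.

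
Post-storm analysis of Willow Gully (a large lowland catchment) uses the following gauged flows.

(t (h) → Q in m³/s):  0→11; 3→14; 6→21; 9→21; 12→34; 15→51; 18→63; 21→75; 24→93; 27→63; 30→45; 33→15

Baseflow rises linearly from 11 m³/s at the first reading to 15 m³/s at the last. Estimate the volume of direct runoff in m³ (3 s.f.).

Direct-runoff ordinates (Q − Q_b): 0.00, 2.64, 9.27, 8.91, 21.55, 38.18, 49.82, 61.45, 79.09, 48.73, 30.36, 0.00 m³/s.
ΣQ_DR = 350.0 m³/s.
With Δt = 3 h = 10800 s, V = ΣQ_DR · Δt = 350.0 × 10800 = 3.78 × 10^6 m³.

V ≈ 3.78 × 10^6 m³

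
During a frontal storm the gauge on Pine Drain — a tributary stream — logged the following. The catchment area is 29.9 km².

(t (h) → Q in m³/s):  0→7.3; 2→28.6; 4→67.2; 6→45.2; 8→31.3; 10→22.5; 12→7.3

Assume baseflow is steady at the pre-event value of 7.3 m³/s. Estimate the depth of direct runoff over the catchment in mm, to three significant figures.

d ≈ 38.1 mm

Direct runoff: 0.0, 21.3, 59.9, 37.9, 24.0, 15.2, 0.0 m³/s; ΣQ_DR = 158.3 m³/s.
V = ΣQ_DR · Δt = 158.3 × 7200 s = 1.140 × 10^6 m³.
Over A = 29.9 km², depth = V / A = 38.1 mm.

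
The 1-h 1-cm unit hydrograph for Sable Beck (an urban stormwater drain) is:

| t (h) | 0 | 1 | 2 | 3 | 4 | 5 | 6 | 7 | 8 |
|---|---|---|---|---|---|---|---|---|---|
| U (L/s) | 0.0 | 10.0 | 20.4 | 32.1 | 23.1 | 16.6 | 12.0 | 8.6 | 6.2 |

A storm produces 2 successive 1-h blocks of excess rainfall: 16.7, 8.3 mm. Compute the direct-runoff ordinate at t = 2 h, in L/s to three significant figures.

By discrete convolution, Q_j = Σ (P_i / 10 mm) · U_{j−i}.
At t = 2 h (j=2): Q = (16.7/10)·20.4 + (8.3/10)·10.0 = 42.4 L/s.

Q ≈ 42.4 L/s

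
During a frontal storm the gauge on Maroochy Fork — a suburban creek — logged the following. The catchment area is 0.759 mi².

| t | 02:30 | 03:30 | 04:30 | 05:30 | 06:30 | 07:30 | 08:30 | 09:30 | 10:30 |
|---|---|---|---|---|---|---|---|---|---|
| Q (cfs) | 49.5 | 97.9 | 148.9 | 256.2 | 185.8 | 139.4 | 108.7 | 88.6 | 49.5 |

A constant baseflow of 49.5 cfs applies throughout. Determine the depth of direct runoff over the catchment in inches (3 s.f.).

Direct runoff: 0.0, 48.4, 99.4, 206.7, 136.3, 89.9, 59.2, 39.1, 0.0 cfs; ΣQ_DR = 679.0 cfs.
V = ΣQ_DR · Δt = 679.0 × 3600 s = 2.444 × 10^6 ft³.
Over A = 0.759 mi², depth = V / A = 1.39 in.

d ≈ 1.39 in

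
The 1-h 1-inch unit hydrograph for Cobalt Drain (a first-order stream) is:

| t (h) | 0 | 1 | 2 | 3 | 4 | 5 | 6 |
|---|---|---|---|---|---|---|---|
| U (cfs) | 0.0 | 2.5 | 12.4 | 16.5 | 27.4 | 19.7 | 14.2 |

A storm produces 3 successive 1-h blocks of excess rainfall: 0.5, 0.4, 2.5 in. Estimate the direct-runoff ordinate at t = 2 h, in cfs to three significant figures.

By discrete convolution, Q_j = Σ (P_i / 1 in) · U_{j−i}.
At t = 2 h (j=2): Q = (0.5/1)·12.4 + (0.4/1)·2.5 + (2.5/1)·0.0 = 7.20 cfs.

Q ≈ 7.20 cfs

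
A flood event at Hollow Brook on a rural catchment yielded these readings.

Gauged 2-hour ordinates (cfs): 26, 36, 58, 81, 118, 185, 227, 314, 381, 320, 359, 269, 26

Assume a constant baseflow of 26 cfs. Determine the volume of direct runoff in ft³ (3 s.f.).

V ≈ 1.48 × 10^7 ft³

Direct-runoff ordinates (Q − Q_b): 0.0, 10.0, 32.0, 55.0, 92.0, 159.0, 201.0, 288.0, 355.0, 294.0, 333.0, 243.0, 0.0 cfs.
ΣQ_DR = 2062 cfs.
With Δt = 2 h = 7200 s, V = ΣQ_DR · Δt = 2062 × 7200 = 1.48 × 10^7 ft³.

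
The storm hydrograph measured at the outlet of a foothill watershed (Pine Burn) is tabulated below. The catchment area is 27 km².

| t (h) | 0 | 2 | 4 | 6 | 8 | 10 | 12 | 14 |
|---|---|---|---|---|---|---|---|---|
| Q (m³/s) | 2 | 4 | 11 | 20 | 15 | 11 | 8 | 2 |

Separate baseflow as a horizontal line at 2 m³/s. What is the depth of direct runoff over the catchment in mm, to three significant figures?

d ≈ 15.2 mm

Direct runoff: 0.0, 2.0, 9.0, 18.0, 13.0, 9.0, 6.0, 0.0 m³/s; ΣQ_DR = 57.00 m³/s.
V = ΣQ_DR · Δt = 57.00 × 7200 s = 4.104 × 10^5 m³.
Over A = 27 km², depth = V / A = 15.2 mm.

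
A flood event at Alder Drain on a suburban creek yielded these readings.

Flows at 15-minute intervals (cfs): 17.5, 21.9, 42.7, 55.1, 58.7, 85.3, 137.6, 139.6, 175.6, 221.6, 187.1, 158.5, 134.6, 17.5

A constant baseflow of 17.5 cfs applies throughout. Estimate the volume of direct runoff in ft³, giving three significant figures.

V ≈ 1.09 × 10^6 ft³

Direct-runoff ordinates (Q − Q_b): 0.0, 4.4, 25.2, 37.6, 41.2, 67.8, 120.1, 122.1, 158.1, 204.1, 169.6, 141.0, 117.1, 0.0 cfs.
ΣQ_DR = 1208 cfs.
With Δt = 0.25 h = 900 s, V = ΣQ_DR · Δt = 1208 × 900 = 1.09 × 10^6 ft³.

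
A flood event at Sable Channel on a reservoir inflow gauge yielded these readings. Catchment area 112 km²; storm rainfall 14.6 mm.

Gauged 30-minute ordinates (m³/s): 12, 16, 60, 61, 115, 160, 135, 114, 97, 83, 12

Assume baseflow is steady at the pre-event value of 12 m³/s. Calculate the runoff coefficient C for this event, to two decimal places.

ΣQ_DR = 733.0 m³/s; V = ΣQ_DR·Δt = 1.319 × 10^6 m³.
Runoff depth d = V / A = 11.78 mm.
C = d / P = 11.78 / 14.6 = 0.81.

C ≈ 0.81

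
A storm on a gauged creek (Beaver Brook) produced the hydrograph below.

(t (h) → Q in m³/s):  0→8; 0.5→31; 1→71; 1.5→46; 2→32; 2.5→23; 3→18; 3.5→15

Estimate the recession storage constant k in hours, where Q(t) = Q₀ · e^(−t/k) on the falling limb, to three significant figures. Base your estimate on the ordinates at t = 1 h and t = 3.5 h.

On the falling limb, Q drops from 71 to 15 m³/s between t = 1 h and t = 3.5 h (Δt = 2.5 h).
k = −Δt / ln(Q₂/Q₁) = −2.5 / ln(15/71) = 1.61 h.

k ≈ 1.61 h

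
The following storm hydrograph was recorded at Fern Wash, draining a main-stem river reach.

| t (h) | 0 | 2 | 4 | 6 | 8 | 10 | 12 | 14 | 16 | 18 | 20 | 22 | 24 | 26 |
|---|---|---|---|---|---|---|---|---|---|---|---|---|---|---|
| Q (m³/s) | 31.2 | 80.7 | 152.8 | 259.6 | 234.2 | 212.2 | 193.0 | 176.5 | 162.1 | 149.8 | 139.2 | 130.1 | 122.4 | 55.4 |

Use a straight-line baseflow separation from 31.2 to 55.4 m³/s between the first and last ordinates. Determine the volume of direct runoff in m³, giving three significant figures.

V ≈ 1.07 × 10^7 m³

Direct-runoff ordinates (Q − Q_b): 0.00, 47.64, 117.88, 222.82, 195.55, 171.69, 150.63, 132.27, 116.01, 101.85, 89.38, 78.42, 68.86, 0.00 m³/s.
ΣQ_DR = 1493 m³/s.
With Δt = 2 h = 7200 s, V = ΣQ_DR · Δt = 1493 × 7200 = 1.07 × 10^7 m³.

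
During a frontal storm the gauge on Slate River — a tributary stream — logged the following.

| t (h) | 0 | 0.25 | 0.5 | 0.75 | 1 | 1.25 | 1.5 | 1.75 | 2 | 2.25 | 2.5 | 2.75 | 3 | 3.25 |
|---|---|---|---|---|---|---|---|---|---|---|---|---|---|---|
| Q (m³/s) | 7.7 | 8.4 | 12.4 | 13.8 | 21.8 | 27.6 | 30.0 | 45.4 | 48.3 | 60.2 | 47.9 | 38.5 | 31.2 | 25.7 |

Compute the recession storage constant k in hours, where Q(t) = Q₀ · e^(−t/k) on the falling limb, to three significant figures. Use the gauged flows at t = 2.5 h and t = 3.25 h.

On the falling limb, Q drops from 47.9 to 25.7 m³/s between t = 2.5 h and t = 3.25 h (Δt = 0.75 h).
k = −Δt / ln(Q₂/Q₁) = −0.75 / ln(25.7/47.9) = 1.20 h.

k ≈ 1.20 h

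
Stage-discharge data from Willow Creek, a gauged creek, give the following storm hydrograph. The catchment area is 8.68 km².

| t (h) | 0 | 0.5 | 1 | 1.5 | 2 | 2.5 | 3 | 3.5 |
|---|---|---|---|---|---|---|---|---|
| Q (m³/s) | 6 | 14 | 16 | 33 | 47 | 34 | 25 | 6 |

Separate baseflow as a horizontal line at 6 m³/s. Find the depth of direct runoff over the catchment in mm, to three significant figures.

Direct runoff: 0.0, 8.0, 10.0, 27.0, 41.0, 28.0, 19.0, 0.0 m³/s; ΣQ_DR = 133.0 m³/s.
V = ΣQ_DR · Δt = 133.0 × 1800 s = 2.394 × 10^5 m³.
Over A = 8.68 km², depth = V / A = 27.6 mm.

d ≈ 27.6 mm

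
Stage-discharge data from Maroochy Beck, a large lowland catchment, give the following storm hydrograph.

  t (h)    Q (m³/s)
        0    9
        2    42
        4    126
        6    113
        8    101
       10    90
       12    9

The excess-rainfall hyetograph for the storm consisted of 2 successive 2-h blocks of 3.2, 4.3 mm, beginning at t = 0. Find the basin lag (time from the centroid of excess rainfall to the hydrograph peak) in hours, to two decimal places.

t_L ≈ 1.85 h

Centroid of excess rainfall: t_c = Σ P_i·t̄_i / ΣP_i = 2.1467 h (block centres at 1, 3 h).
Hydrograph peak occurs at t = 4 h, so basin lag t_L = 4 − 2.1467 = 1.85 h.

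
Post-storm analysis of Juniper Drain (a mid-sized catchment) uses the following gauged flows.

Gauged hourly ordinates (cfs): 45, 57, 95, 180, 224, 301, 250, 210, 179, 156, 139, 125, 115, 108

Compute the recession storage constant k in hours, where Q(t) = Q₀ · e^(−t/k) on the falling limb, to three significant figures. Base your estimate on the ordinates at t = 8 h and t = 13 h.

On the falling limb, Q drops from 179 to 108 cfs between t = 8 h and t = 13 h (Δt = 5 h).
k = −Δt / ln(Q₂/Q₁) = −5 / ln(108/179) = 9.90 h.

k ≈ 9.90 h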